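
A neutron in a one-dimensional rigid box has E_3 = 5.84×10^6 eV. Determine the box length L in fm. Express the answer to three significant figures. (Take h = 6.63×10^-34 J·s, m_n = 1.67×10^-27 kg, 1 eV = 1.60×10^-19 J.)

L = 17.8 fm

From E_n = n²h²/(8m_nL²), L = n·h/√(8m_nE_n).
E_3 = 5.84×10^6 eV = 9.344×10^-13 J, so L = 3·6.63×10^-34/√(8·1.67×10^-27·9.344×10^-13) = 1.78×10^-14 m = 17.8 fm.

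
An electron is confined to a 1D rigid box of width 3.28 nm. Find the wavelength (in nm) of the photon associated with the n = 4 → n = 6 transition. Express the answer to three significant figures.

E_1 = h²/(8m_eL²) = 5.600×10^-21 J, so ΔE = (6² − 4²)E_1 = 1.120×10^-19 J.
λ = hc/ΔE = (6.626×10^-34·2.998×10^8)/1.120×10^-19 = 1.77×10^-6 m = 1.77×10^3 nm.

λ = 1.77×10^3 nm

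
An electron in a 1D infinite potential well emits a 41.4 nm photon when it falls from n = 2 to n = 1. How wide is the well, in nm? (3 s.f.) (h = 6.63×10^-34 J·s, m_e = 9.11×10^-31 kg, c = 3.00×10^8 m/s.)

The photon carries ΔE = hc/λ = 6.63×10^-34·3.00×10^8/4.14×10^-8 m = 4.804×10^-18 J.
Since ΔE = (2² − 1²)E_1, E_1 = 1.601×10^-18 J, and L = h/√(8m_eE_1) = 1.94×10^-10 m = 0.194 nm.

L = 0.194 nm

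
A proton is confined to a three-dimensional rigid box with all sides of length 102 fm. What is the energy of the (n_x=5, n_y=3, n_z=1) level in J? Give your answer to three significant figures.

E = 1.10×10^-13 J

For a 3D rectangular well E = (h²/8m_p)·Σ n_i²/L_i² = (6.626×10^-34)²/(8·1.673×10^-27) · [5²/(102 fm)² + 3²/(102 fm)² + 1²/(102 fm)²].
Evaluating gives E = 1.10×10^-13 J.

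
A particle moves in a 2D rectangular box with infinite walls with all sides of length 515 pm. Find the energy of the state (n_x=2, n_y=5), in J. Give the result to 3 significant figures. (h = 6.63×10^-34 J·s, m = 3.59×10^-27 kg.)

For a 2D rectangular well E = (h²/8m)·Σ n_i²/L_i² = (6.63×10^-34)²/(8·3.59×10^-27) · [2²/(515 pm)² + 5²/(515 pm)²].
Evaluating gives E = 1.67×10^-21 J.

E = 1.67×10^-21 J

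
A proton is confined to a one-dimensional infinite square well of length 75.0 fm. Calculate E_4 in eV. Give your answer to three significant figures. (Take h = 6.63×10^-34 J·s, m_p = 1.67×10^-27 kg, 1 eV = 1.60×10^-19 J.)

For an infinite well E_n = n²h²/(8m_pL²), so E_1 = h²/(8m_pL²) = (6.63×10^-34)²/(8·1.67×10^-27·(7.50×10^-14 m)²) = 5.849×10^-15 J.
Then E_4 = 4²·E_1 = 16·5.849×10^-15 J = 9.358×10^-14 J.
Converting, E_4 = 9.358×10^-14 J / (1.60×10^-19 J/eV) = 5.85×10^5 eV.

E_4 = 5.85×10^5 eV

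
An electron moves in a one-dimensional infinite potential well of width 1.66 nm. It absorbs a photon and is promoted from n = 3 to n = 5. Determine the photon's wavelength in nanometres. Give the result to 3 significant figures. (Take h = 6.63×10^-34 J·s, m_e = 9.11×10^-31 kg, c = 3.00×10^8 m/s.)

E_1 = h²/(8m_eL²) = 2.189×10^-20 J, so ΔE = (5² − 3²)E_1 = 3.502×10^-19 J.
λ = hc/ΔE = (6.63×10^-34·3.00×10^8)/3.502×10^-19 = 5.68×10^-7 m = 568 nm.

λ = 568 nm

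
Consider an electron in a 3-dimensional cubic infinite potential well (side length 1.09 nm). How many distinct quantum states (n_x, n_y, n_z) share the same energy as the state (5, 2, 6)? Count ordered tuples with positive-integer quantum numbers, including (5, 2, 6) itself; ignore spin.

degeneracy = 6

The level has n_x² + n_y² + n_z² = 65. The ordered positive-integer solutions are (2, 5, 6), (2, 6, 5), (5, 2, 6), (5, 6, 2), (6, 2, 5), (6, 5, 2).
That gives 6 states.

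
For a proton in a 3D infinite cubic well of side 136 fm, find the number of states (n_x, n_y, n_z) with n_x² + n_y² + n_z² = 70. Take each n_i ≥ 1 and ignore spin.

The level has n_x² + n_y² + n_z² = 70. The ordered positive-integer solutions are (3, 5, 6), (3, 6, 5), (5, 3, 6), (5, 6, 3), (6, 3, 5), (6, 5, 3).
That gives 6 states.

degeneracy = 6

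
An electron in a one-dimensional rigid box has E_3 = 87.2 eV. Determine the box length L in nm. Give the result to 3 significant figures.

From E_n = n²h²/(8m_eL²), L = n·h/√(8m_eE_n).
E_3 = 87.2 eV = 1.397×10^-17 J, so L = 3·6.626×10^-34/√(8·9.109×10^-31·1.397×10^-17) = 1.97×10^-10 m = 0.197 nm.

L = 0.197 nm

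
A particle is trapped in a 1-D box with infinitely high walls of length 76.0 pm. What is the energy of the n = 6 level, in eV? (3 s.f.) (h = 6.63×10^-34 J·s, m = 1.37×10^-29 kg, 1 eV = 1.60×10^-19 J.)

E_6 = 156 eV

For an infinite well E_n = n²h²/(8mL²), so E_1 = h²/(8mL²) = (6.63×10^-34)²/(8·1.37×10^-29·(7.60×10^-11 m)²) = 6.944×10^-19 J.
Then E_6 = 6²·E_1 = 36·6.944×10^-19 J = 2.500×10^-17 J.
Converting, E_6 = 2.500×10^-17 J / (1.60×10^-19 J/eV) = 156 eV.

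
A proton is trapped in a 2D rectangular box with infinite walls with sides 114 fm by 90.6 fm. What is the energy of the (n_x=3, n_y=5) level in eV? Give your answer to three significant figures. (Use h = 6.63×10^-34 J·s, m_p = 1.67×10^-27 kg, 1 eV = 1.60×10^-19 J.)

For a 2D rectangular well E = (h²/8m_p)·Σ n_i²/L_i² = (6.63×10^-34)²/(8·1.67×10^-27) · [3²/(114 fm)² + 5²/(90.6 fm)²].
Evaluating gives E = 1.230×10^-13 J = 7.69×10^5 eV.

E = 7.69×10^5 eV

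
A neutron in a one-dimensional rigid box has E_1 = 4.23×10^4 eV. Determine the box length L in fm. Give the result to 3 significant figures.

L = 69.5 fm

From E_n = n²h²/(8m_nL²), L = n·h/√(8m_nE_n).
E_1 = 4.23×10^4 eV = 6.776×10^-15 J, so L = 1·6.626×10^-34/√(8·1.675×10^-27·6.776×10^-15) = 6.95×10^-14 m = 69.5 fm.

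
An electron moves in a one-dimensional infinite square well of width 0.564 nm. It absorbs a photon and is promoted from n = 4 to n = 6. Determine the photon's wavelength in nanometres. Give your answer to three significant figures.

E_1 = h²/(8m_eL²) = 1.894×10^-19 J, so ΔE = (6² − 4²)E_1 = 3.788×10^-18 J.
λ = hc/ΔE = (6.626×10^-34·2.998×10^8)/3.788×10^-18 = 5.24×10^-8 m = 52.4 nm.

λ = 52.4 nm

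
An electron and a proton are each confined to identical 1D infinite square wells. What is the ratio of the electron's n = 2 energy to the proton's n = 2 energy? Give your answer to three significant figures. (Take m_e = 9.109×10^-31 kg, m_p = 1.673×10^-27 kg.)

E_n ∝ 1/m at fixed n and L, so the ratio is m_p/m_e = 1.673×10^-27/9.109×10^-31 = 1.84×10^3.

1.84×10^3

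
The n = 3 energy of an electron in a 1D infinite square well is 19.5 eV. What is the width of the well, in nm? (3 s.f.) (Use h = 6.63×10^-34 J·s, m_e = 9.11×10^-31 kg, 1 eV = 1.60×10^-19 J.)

L = 0.417 nm

From E_n = n²h²/(8m_eL²), L = n·h/√(8m_eE_n).
E_3 = 19.5 eV = 3.120×10^-18 J, so L = 3·6.63×10^-34/√(8·9.11×10^-31·3.120×10^-18) = 4.17×10^-10 m = 0.417 nm.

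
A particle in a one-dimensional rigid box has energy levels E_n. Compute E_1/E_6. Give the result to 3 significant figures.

E_n ∝ n², so E_1/E_6 = 1²/6² = 1/36 = 0.0278.

0.0278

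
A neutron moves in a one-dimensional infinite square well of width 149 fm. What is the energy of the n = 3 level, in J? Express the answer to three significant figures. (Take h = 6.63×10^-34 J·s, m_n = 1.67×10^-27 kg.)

E_3 = 1.33×10^-14 J

For an infinite well E_n = n²h²/(8m_nL²), so E_1 = h²/(8m_nL²) = (6.63×10^-34)²/(8·1.67×10^-27·(1.49×10^-13 m)²) = 1.482×10^-15 J.
Then E_3 = 3²·E_1 = 9·1.482×10^-15 J = 1.33×10^-14 J.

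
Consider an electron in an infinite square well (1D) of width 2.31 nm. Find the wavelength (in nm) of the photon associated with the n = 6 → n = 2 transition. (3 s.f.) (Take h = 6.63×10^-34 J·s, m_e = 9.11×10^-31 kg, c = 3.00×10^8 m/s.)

E_1 = h²/(8m_eL²) = 1.130×10^-20 J, so ΔE = (6² − 2²)E_1 = 3.616×10^-19 J.
λ = hc/ΔE = (6.63×10^-34·3.00×10^8)/3.616×10^-19 = 5.50×10^-7 m = 550 nm.

λ = 550 nm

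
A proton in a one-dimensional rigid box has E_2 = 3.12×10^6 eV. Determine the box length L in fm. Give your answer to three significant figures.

From E_n = n²h²/(8m_pL²), L = n·h/√(8m_pE_n).
E_2 = 3.12×10^6 eV = 4.998×10^-13 J, so L = 2·6.626×10^-34/√(8·1.673×10^-27·4.998×10^-13) = 1.62×10^-14 m = 16.2 fm.

L = 16.2 fm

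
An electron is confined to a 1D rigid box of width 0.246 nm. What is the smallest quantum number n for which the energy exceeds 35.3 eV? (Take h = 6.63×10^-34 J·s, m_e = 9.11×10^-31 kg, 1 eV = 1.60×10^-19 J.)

n = 3

E_1 = h²/(8m_eL²) = 9.967×10^-19 J = 6.229 eV.
Need n² > 35.3/6.229 = 5.667, i.e. n > 2.381.
The smallest integer satisfying this is n = 3.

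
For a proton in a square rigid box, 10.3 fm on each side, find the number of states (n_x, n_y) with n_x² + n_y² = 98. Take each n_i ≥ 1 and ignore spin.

The level has n_x² + n_y² = 98. The ordered positive-integer solutions are (7, 7).
That gives 1 state.

degeneracy = 1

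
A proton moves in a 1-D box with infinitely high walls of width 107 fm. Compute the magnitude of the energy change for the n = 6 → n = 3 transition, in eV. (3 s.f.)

|ΔE| = 4.83×10^5 eV

E_1 = h²/(8m_pL²) = 2.865×10^-15 J.
|ΔE| = |6² − 3²|·E_1 = 27·2.865×10^-15 J = 7.735×10^-14 J = 4.83×10^5 eV.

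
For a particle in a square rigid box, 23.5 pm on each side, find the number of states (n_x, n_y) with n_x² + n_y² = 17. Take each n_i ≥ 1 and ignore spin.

The level has n_x² + n_y² = 17. The ordered positive-integer solutions are (1, 4), (4, 1).
That gives 2 states.

degeneracy = 2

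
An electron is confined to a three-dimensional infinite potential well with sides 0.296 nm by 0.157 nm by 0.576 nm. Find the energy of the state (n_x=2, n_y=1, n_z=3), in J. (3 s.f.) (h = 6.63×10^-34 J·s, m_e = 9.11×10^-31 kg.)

E = 6.84×10^-18 J

For a 3D rectangular well E = (h²/8m_e)·Σ n_i²/L_i² = (6.63×10^-34)²/(8·9.11×10^-31) · [2²/(0.296 nm)² + 1²/(0.157 nm)² + 3²/(0.576 nm)²].
Evaluating gives E = 6.84×10^-18 J.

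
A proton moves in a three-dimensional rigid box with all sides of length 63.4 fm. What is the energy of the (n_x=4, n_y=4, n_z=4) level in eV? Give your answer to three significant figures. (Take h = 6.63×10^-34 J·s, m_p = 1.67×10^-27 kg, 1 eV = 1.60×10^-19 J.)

E = 2.46×10^6 eV

For a 3D rectangular well E = (h²/8m_p)·Σ n_i²/L_i² = (6.63×10^-34)²/(8·1.67×10^-27) · [4²/(63.4 fm)² + 4²/(63.4 fm)² + 4²/(63.4 fm)²].
Evaluating gives E = 3.929×10^-13 J = 2.46×10^6 eV.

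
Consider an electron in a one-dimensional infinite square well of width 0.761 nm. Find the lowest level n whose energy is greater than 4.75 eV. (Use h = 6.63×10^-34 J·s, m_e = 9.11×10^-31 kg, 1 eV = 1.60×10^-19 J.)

E_1 = h²/(8m_eL²) = 1.041×10^-19 J = 0.6506 eV.
Need n² > 4.75/0.6506 = 7.301, i.e. n > 2.702.
The smallest integer satisfying this is n = 3.

n = 3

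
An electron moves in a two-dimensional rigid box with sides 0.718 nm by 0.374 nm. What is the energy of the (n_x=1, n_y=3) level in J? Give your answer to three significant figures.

For a 2D rectangular well E = (h²/8m_e)·Σ n_i²/L_i² = (6.626×10^-34)²/(8·9.109×10^-31) · [1²/(0.718 nm)² + 3²/(0.374 nm)²].
Evaluating gives E = 3.99×10^-18 J.

E = 3.99×10^-18 J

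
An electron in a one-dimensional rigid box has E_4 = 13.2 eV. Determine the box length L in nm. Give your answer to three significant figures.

From E_n = n²h²/(8m_eL²), L = n·h/√(8m_eE_n).
E_4 = 13.2 eV = 2.115×10^-18 J, so L = 4·6.626×10^-34/√(8·9.109×10^-31·2.115×10^-18) = 6.75×10^-10 m = 0.675 nm.

L = 0.675 nm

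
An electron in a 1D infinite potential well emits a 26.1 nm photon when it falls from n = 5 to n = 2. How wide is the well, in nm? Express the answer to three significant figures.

The photon carries ΔE = hc/λ = 6.626×10^-34·2.998×10^8/2.61×10^-8 m = 7.611×10^-18 J.
Since ΔE = (5² − 2²)E_1, E_1 = 3.624×10^-19 J, and L = h/√(8m_eE_1) = 4.08×10^-10 m = 0.408 nm.

L = 0.408 nm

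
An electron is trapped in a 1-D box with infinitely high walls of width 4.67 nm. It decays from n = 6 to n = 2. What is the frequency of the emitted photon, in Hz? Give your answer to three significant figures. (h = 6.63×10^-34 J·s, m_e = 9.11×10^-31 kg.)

f = 1.33×10^14 Hz

E_1 = h²/(8m_eL²) = 2.766×10^-21 J and ΔE = (6² − 2²)E_1 = 8.851×10^-20 J.
f = ΔE/h = 8.851×10^-20/6.63×10^-34 = 1.33×10^14 Hz.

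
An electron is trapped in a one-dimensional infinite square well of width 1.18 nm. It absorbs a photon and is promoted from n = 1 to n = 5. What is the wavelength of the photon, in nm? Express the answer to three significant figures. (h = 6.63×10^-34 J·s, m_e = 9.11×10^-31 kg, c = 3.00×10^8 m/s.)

λ = 191 nm

E_1 = h²/(8m_eL²) = 4.332×10^-20 J, so ΔE = (5² − 1²)E_1 = 1.040×10^-18 J.
λ = hc/ΔE = (6.63×10^-34·3.00×10^8)/1.040×10^-18 = 1.91×10^-7 m = 191 nm.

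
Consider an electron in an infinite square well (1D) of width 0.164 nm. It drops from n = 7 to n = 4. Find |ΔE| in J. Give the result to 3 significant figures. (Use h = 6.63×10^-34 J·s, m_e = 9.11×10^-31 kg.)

|ΔE| = 7.40×10^-17 J

E_1 = h²/(8m_eL²) = 2.242×10^-18 J.
|ΔE| = |7² − 4²|·E_1 = 33·2.242×10^-18 J = 7.40×10^-17 J.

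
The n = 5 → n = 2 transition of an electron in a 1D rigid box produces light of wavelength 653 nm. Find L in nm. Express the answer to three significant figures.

The photon carries ΔE = hc/λ = 6.626×10^-34·2.998×10^8/6.53×10^-7 m = 3.042×10^-19 J.
Since ΔE = (5² − 2²)E_1, E_1 = 1.449×10^-20 J, and L = h/√(8m_eE_1) = 2.04×10^-9 m = 2.04 nm.

L = 2.04 nm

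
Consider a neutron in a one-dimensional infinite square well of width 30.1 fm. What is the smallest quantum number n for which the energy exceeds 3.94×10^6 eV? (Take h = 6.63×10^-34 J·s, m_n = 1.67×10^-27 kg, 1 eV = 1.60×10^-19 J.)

E_1 = h²/(8m_nL²) = 3.632×10^-14 J = 2.270×10^5 eV.
Need n² > 3.94×10^6/2.270×10^5 = 17.36, i.e. n > 4.167.
The smallest integer satisfying this is n = 5.

n = 5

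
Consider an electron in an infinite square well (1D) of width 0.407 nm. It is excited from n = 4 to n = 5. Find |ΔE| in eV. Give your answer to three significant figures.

|ΔE| = 20.4 eV

E_1 = h²/(8m_eL²) = 3.637×10^-19 J.
|ΔE| = |4² − 5²|·E_1 = 9·3.637×10^-19 J = 3.273×10^-18 J = 20.4 eV.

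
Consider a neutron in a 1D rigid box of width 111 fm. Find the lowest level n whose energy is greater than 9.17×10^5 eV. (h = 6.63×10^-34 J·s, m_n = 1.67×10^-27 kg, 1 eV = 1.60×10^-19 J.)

E_1 = h²/(8m_nL²) = 2.670×10^-15 J = 1.669×10^4 eV.
Need n² > 9.17×10^5/1.669×10^4 = 54.94, i.e. n > 7.412.
The smallest integer satisfying this is n = 8.

n = 8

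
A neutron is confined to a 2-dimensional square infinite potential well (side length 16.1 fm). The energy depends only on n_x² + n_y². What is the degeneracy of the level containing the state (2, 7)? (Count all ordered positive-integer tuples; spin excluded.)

The level has n_x² + n_y² = 53. The ordered positive-integer solutions are (2, 7), (7, 2).
That gives 2 states.

degeneracy = 2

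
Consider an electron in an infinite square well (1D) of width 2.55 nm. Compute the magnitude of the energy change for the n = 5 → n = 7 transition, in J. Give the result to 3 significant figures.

E_1 = h²/(8m_eL²) = 9.265×10^-21 J.
|ΔE| = |5² − 7²|·E_1 = 24·9.265×10^-21 J = 2.22×10^-19 J.

|ΔE| = 2.22×10^-19 J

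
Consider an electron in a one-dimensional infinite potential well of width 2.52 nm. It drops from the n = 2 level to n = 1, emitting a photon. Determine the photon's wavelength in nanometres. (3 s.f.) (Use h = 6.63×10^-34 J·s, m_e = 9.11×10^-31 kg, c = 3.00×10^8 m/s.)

E_1 = h²/(8m_eL²) = 9.498×10^-21 J, so ΔE = (2² − 1²)E_1 = 2.849×10^-20 J.
λ = hc/ΔE = (6.63×10^-34·3.00×10^8)/2.849×10^-20 = 6.98×10^-6 m = 6.98×10^3 nm.

λ = 6.98×10^3 nm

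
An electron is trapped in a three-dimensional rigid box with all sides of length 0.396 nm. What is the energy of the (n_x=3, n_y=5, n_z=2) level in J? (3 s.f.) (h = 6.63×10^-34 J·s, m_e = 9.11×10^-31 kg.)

For a 3D rectangular well E = (h²/8m_e)·Σ n_i²/L_i² = (6.63×10^-34)²/(8·9.11×10^-31) · [3²/(0.396 nm)² + 5²/(0.396 nm)² + 2²/(0.396 nm)²].
Evaluating gives E = 1.46×10^-17 J.

E = 1.46×10^-17 J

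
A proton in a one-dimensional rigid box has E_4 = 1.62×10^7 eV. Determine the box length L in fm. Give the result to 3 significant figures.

From E_n = n²h²/(8m_pL²), L = n·h/√(8m_pE_n).
E_4 = 1.62×10^7 eV = 2.595×10^-12 J, so L = 4·6.626×10^-34/√(8·1.673×10^-27·2.595×10^-12) = 1.42×10^-14 m = 14.2 fm.

L = 14.2 fm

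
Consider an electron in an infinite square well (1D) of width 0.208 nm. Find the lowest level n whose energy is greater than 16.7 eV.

E_1 = h²/(8m_eL²) = 1.393×10^-18 J = 8.695 eV.
Need n² > 16.7/8.695 = 1.921, i.e. n > 1.386.
The smallest integer satisfying this is n = 2.

n = 2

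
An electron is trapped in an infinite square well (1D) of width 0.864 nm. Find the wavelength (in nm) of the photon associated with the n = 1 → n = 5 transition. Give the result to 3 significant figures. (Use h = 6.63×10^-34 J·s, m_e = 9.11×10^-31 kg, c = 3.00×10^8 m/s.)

E_1 = h²/(8m_eL²) = 8.080×10^-20 J, so ΔE = (5² − 1²)E_1 = 1.939×10^-18 J.
λ = hc/ΔE = (6.63×10^-34·3.00×10^8)/1.939×10^-18 = 1.03×10^-7 m = 103 nm.

λ = 103 nm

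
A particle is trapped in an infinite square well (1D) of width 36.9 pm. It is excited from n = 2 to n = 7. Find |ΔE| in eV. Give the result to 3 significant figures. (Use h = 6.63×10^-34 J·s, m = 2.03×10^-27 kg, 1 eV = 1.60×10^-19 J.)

|ΔE| = 5.59 eV

E_1 = h²/(8mL²) = 1.988×10^-20 J.
|ΔE| = |2² − 7²|·E_1 = 45·1.988×10^-20 J = 8.946×10^-19 J = 5.59 eV.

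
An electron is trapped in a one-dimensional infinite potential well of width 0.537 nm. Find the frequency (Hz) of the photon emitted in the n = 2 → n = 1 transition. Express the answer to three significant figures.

f = 9.46×10^14 Hz

E_1 = h²/(8m_eL²) = 2.089×10^-19 J and ΔE = (2² − 1²)E_1 = 6.267×10^-19 J.
f = ΔE/h = 6.267×10^-19/6.626×10^-34 = 9.46×10^14 Hz.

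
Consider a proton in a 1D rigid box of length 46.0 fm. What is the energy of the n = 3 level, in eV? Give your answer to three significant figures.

E_3 = 8.71×10^5 eV

For an infinite well E_n = n²h²/(8m_pL²), so E_1 = h²/(8m_pL²) = (6.626×10^-34)²/(8·1.673×10^-27·(4.60×10^-14 m)²) = 1.550×10^-14 J.
Then E_3 = 3²·E_1 = 9·1.550×10^-14 J = 1.395×10^-13 J.
Converting, E_3 = 1.395×10^-13 J / (1.602×10^-19 J/eV) = 8.71×10^5 eV.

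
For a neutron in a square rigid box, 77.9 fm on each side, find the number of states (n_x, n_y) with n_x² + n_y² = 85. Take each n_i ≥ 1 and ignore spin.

degeneracy = 4

The level has n_x² + n_y² = 85. The ordered positive-integer solutions are (2, 9), (6, 7), (7, 6), (9, 2).
That gives 4 states.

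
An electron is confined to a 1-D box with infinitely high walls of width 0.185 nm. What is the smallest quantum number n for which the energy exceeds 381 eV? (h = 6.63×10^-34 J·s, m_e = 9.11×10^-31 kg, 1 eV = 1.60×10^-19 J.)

n = 6

E_1 = h²/(8m_eL²) = 1.762×10^-18 J = 11.01 eV.
Need n² > 381/11.01 = 34.60, i.e. n > 5.882.
The smallest integer satisfying this is n = 6.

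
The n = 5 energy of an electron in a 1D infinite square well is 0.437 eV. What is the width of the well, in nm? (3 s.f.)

From E_n = n²h²/(8m_eL²), L = n·h/√(8m_eE_n).
E_5 = 0.437 eV = 7.001×10^-20 J, so L = 5·6.626×10^-34/√(8·9.109×10^-31·7.001×10^-20) = 4.64×10^-9 m = 4.64 nm.

L = 4.64 nm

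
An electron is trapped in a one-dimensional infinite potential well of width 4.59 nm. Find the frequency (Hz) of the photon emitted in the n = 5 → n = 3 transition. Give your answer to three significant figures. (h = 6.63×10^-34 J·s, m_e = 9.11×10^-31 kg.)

E_1 = h²/(8m_eL²) = 2.863×10^-21 J and ΔE = (5² − 3²)E_1 = 4.581×10^-20 J.
f = ΔE/h = 4.581×10^-20/6.63×10^-34 = 6.91×10^13 Hz.

f = 6.91×10^13 Hz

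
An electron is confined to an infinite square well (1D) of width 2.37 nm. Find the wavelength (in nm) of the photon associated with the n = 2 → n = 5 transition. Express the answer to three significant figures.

λ = 882 nm

E_1 = h²/(8m_eL²) = 1.073×10^-20 J, so ΔE = (5² − 2²)E_1 = 2.253×10^-19 J.
λ = hc/ΔE = (6.626×10^-34·2.998×10^8)/2.253×10^-19 = 8.82×10^-7 m = 882 nm.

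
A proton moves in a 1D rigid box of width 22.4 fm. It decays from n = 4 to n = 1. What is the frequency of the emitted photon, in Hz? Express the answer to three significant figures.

f = 1.48×10^21 Hz

E_1 = h²/(8m_pL²) = 6.538×10^-14 J and ΔE = (4² − 1²)E_1 = 9.807×10^-13 J.
f = ΔE/h = 9.807×10^-13/6.626×10^-34 = 1.48×10^21 Hz.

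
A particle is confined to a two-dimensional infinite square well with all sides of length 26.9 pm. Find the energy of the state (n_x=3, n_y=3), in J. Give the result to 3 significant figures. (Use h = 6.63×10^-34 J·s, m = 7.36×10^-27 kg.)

E = 1.86×10^-19 J

For a 2D rectangular well E = (h²/8m)·Σ n_i²/L_i² = (6.63×10^-34)²/(8·7.36×10^-27) · [3²/(26.9 pm)² + 3²/(26.9 pm)²].
Evaluating gives E = 1.86×10^-19 J.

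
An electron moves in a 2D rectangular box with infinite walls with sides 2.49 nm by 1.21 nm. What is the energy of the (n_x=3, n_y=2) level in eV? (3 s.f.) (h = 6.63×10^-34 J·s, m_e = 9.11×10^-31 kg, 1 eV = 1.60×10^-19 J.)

E = 1.58 eV

For a 2D rectangular well E = (h²/8m_e)·Σ n_i²/L_i² = (6.63×10^-34)²/(8·9.11×10^-31) · [3²/(2.49 nm)² + 2²/(1.21 nm)²].
Evaluating gives E = 2.523×10^-19 J = 1.58 eV.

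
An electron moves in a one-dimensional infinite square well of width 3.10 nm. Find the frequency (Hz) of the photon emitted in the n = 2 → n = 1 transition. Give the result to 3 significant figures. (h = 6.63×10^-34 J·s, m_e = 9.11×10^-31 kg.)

E_1 = h²/(8m_eL²) = 6.276×10^-21 J and ΔE = (2² − 1²)E_1 = 1.883×10^-20 J.
f = ΔE/h = 1.883×10^-20/6.63×10^-34 = 2.84×10^13 Hz.

f = 2.84×10^13 Hz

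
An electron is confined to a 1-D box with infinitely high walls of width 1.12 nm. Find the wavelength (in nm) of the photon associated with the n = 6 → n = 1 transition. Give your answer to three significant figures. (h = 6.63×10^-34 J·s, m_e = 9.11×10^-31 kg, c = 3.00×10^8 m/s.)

E_1 = h²/(8m_eL²) = 4.808×10^-20 J, so ΔE = (6² − 1²)E_1 = 1.683×10^-18 J.
λ = hc/ΔE = (6.63×10^-34·3.00×10^8)/1.683×10^-18 = 1.18×10^-7 m = 118 nm.

λ = 118 nm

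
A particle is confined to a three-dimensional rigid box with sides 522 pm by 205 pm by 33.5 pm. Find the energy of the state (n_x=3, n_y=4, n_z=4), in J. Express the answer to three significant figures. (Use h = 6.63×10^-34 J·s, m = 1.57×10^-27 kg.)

For a 3D rectangular well E = (h²/8m)·Σ n_i²/L_i² = (6.63×10^-34)²/(8·1.57×10^-27) · [3²/(522 pm)² + 4²/(205 pm)² + 4²/(33.5 pm)²].
Evaluating gives E = 5.13×10^-19 J.

E = 5.13×10^-19 J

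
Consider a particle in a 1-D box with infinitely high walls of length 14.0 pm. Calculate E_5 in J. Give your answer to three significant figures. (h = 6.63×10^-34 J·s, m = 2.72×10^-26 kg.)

E_5 = 2.58×10^-19 J

For an infinite well E_n = n²h²/(8mL²), so E_1 = h²/(8mL²) = (6.63×10^-34)²/(8·2.72×10^-26·(1.40×10^-11 m)²) = 1.031×10^-20 J.
Then E_5 = 5²·E_1 = 25·1.031×10^-20 J = 2.58×10^-19 J.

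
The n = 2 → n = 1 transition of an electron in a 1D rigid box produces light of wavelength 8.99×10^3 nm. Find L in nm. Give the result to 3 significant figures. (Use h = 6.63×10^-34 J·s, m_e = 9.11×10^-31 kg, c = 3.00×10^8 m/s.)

The photon carries ΔE = hc/λ = 6.63×10^-34·3.00×10^8/8.99×10^-6 m = 2.212×10^-20 J.
Since ΔE = (2² − 1²)E_1, E_1 = 7.373×10^-21 J, and L = h/√(8m_eE_1) = 2.86×10^-9 m = 2.86 nm.

L = 2.86 nm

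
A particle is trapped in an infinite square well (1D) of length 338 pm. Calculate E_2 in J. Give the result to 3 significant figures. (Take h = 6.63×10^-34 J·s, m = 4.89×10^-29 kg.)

For an infinite well E_n = n²h²/(8mL²), so E_1 = h²/(8mL²) = (6.63×10^-34)²/(8·4.89×10^-29·(3.38×10^-10 m)²) = 9.835×10^-21 J.
Then E_2 = 2²·E_1 = 4·9.835×10^-21 J = 3.93×10^-20 J.

E_2 = 3.93×10^-20 J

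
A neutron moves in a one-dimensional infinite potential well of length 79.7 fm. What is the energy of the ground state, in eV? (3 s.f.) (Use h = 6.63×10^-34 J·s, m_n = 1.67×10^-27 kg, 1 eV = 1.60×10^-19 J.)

E_1 = 3.24×10^4 eV

For an infinite well E_n = n²h²/(8m_nL²), so E_1 = h²/(8m_nL²) = (6.63×10^-34)²/(8·1.67×10^-27·(7.97×10^-14 m)²) = 5.180×10^-15 J.
Converting, E_1 = 5.180×10^-15 J / (1.60×10^-19 J/eV) = 3.24×10^4 eV.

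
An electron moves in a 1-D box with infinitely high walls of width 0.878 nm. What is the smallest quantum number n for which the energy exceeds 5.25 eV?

n = 4

E_1 = h²/(8m_eL²) = 7.815×10^-20 J = 0.4878 eV.
Need n² > 5.25/0.4878 = 10.76, i.e. n > 3.280.
The smallest integer satisfying this is n = 4.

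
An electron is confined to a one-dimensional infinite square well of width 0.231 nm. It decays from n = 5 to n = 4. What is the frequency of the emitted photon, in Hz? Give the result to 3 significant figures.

f = 1.53×10^16 Hz

E_1 = h²/(8m_eL²) = 1.129×10^-18 J and ΔE = (5² − 4²)E_1 = 1.016×10^-17 J.
f = ΔE/h = 1.016×10^-17/6.626×10^-34 = 1.53×10^16 Hz.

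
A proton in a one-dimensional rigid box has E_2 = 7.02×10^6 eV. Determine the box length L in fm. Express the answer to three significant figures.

L = 10.8 fm

From E_n = n²h²/(8m_pL²), L = n·h/√(8m_pE_n).
E_2 = 7.02×10^6 eV = 1.125×10^-12 J, so L = 2·6.626×10^-34/√(8·1.673×10^-27·1.125×10^-12) = 1.08×10^-14 m = 10.8 fm.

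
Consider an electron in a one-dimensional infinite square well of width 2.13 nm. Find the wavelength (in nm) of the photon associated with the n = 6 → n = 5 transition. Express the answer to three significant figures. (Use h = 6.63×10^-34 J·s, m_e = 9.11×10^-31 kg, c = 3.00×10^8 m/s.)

E_1 = h²/(8m_eL²) = 1.329×10^-20 J, so ΔE = (6² − 5²)E_1 = 1.462×10^-19 J.
λ = hc/ΔE = (6.63×10^-34·3.00×10^8)/1.462×10^-19 = 1.36×10^-6 m = 1.36×10^3 nm.

λ = 1.36×10^3 nm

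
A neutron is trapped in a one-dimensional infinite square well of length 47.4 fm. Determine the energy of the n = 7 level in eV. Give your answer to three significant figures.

E_7 = 4.46×10^6 eV

For an infinite well E_n = n²h²/(8m_nL²), so E_1 = h²/(8m_nL²) = (6.626×10^-34)²/(8·1.675×10^-27·(4.74×10^-14 m)²) = 1.458×10^-14 J.
Then E_7 = 7²·E_1 = 49·1.458×10^-14 J = 7.144×10^-13 J.
Converting, E_7 = 7.144×10^-13 J / (1.602×10^-19 J/eV) = 4.46×10^6 eV.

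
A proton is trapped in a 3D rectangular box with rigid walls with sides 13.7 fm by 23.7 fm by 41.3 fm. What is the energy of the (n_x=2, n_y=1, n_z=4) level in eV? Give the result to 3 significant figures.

For a 3D rectangular well E = (h²/8m_p)·Σ n_i²/L_i² = (6.626×10^-34)²/(8·1.673×10^-27) · [2²/(13.7 fm)² + 1²/(23.7 fm)² + 4²/(41.3 fm)²].
Evaluating gives E = 1.065×10^-12 J = 6.65×10^6 eV.

E = 6.65×10^6 eV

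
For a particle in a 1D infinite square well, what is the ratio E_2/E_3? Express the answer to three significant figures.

0.444

E_n ∝ n², so E_2/E_3 = 2²/3² = 4/9 = 0.444.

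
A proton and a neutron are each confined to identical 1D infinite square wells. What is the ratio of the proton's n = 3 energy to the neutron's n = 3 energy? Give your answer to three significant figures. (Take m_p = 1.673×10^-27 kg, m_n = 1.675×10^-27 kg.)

1.00

E_n ∝ 1/m at fixed n and L, so the ratio is m_n/m_p = 1.675×10^-27/1.673×10^-27 = 1.00.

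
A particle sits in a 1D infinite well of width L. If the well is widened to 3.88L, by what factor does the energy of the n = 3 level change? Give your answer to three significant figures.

E_n ∝ 1/L², so the energy scales by 1/3.88² = 0.0664.

0.0664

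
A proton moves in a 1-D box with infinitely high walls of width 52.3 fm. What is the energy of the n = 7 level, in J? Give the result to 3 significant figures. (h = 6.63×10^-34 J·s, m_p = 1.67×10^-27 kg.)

For an infinite well E_n = n²h²/(8m_pL²), so E_1 = h²/(8m_pL²) = (6.63×10^-34)²/(8·1.67×10^-27·(5.23×10^-14 m)²) = 1.203×10^-14 J.
Then E_7 = 7²·E_1 = 49·1.203×10^-14 J = 5.89×10^-13 J.

E_7 = 5.89×10^-13 J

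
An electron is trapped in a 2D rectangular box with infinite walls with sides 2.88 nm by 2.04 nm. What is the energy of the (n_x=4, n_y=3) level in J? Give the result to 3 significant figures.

For a 2D rectangular well E = (h²/8m_e)·Σ n_i²/L_i² = (6.626×10^-34)²/(8·9.109×10^-31) · [4²/(2.88 nm)² + 3²/(2.04 nm)²].
Evaluating gives E = 2.47×10^-19 J.

E = 2.47×10^-19 J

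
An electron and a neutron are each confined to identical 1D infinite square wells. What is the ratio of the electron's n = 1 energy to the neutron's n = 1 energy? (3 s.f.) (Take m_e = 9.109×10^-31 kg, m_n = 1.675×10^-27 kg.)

1.84×10^3

E_n ∝ 1/m at fixed n and L, so the ratio is m_n/m_e = 1.675×10^-27/9.109×10^-31 = 1.84×10^3.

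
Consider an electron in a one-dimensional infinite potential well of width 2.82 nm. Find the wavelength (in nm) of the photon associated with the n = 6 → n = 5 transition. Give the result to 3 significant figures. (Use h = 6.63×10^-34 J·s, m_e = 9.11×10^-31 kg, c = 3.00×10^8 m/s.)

E_1 = h²/(8m_eL²) = 7.584×10^-21 J, so ΔE = (6² − 5²)E_1 = 8.342×10^-20 J.
λ = hc/ΔE = (6.63×10^-34·3.00×10^8)/8.342×10^-20 = 2.38×10^-6 m = 2.38×10^3 nm.

λ = 2.38×10^3 nm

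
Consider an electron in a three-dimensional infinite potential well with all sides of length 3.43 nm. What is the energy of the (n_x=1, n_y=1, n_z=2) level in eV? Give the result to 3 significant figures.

For a 3D rectangular well E = (h²/8m_e)·Σ n_i²/L_i² = (6.626×10^-34)²/(8·9.109×10^-31) · [1²/(3.43 nm)² + 1²/(3.43 nm)² + 2²/(3.43 nm)²].
Evaluating gives E = 3.073×10^-20 J = 0.192 eV.

E = 0.192 eV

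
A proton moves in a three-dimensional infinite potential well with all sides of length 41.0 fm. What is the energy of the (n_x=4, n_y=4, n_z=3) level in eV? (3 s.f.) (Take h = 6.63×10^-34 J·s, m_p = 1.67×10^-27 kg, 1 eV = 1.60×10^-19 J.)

E = 5.02×10^6 eV

For a 3D rectangular well E = (h²/8m_p)·Σ n_i²/L_i² = (6.63×10^-34)²/(8·1.67×10^-27) · [4²/(41.0 fm)² + 4²/(41.0 fm)² + 3²/(41.0 fm)²].
Evaluating gives E = 8.025×10^-13 J = 5.02×10^6 eV.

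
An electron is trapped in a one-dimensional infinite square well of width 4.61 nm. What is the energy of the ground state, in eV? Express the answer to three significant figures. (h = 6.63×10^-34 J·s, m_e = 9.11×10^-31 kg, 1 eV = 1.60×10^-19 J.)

For an infinite well E_n = n²h²/(8m_eL²), so E_1 = h²/(8m_eL²) = (6.63×10^-34)²/(8·9.11×10^-31·(4.61×10^-9 m)²) = 2.838×10^-21 J.
Converting, E_1 = 2.838×10^-21 J / (1.60×10^-19 J/eV) = 0.0177 eV.

E_1 = 0.0177 eV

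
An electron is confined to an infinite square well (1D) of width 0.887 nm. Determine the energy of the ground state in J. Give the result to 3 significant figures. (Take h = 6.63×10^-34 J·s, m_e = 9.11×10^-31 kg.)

For an infinite well E_n = n²h²/(8m_eL²), so E_1 = h²/(8m_eL²) = (6.63×10^-34)²/(8·9.11×10^-31·(8.87×10^-10 m)²) = 7.666×10^-20 J.

E_1 = 7.67×10^-20 J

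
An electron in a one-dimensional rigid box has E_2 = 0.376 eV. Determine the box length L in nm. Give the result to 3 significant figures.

From E_n = n²h²/(8m_eL²), L = n·h/√(8m_eE_n).
E_2 = 0.376 eV = 6.024×10^-20 J, so L = 2·6.626×10^-34/√(8·9.109×10^-31·6.024×10^-20) = 2.00×10^-9 m = 2.00 nm.

L = 2.00 nm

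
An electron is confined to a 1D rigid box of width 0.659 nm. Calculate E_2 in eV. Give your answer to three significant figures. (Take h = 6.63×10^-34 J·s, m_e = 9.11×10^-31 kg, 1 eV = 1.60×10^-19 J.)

E_2 = 3.47 eV

For an infinite well E_n = n²h²/(8m_eL²), so E_1 = h²/(8m_eL²) = (6.63×10^-34)²/(8·9.11×10^-31·(6.59×10^-10 m)²) = 1.389×10^-19 J.
Then E_2 = 2²·E_1 = 4·1.389×10^-19 J = 5.556×10^-19 J.
Converting, E_2 = 5.556×10^-19 J / (1.60×10^-19 J/eV) = 3.47 eV.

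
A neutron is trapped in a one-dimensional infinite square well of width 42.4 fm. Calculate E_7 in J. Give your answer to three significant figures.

For an infinite well E_n = n²h²/(8m_nL²), so E_1 = h²/(8m_nL²) = (6.626×10^-34)²/(8·1.675×10^-27·(4.24×10^-14 m)²) = 1.822×10^-14 J.
Then E_7 = 7²·E_1 = 49·1.822×10^-14 J = 8.93×10^-13 J.

E_7 = 8.93×10^-13 J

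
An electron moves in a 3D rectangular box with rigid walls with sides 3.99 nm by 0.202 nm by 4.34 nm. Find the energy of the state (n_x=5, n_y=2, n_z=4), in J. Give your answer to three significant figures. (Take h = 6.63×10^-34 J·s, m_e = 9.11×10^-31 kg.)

E = 6.06×10^-18 J

For a 3D rectangular well E = (h²/8m_e)·Σ n_i²/L_i² = (6.63×10^-34)²/(8·9.11×10^-31) · [5²/(3.99 nm)² + 2²/(0.202 nm)² + 4²/(4.34 nm)²].
Evaluating gives E = 6.06×10^-18 J.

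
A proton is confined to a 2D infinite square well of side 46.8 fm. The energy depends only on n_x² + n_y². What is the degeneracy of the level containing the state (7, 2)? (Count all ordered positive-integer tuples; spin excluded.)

The level has n_x² + n_y² = 53. The ordered positive-integer solutions are (2, 7), (7, 2).
That gives 2 states.

degeneracy = 2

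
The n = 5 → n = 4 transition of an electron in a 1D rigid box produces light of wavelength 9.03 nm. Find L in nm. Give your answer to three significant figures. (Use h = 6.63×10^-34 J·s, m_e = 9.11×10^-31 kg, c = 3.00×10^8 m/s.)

The photon carries ΔE = hc/λ = 6.63×10^-34·3.00×10^8/9.03×10^-9 m = 2.203×10^-17 J.
Since ΔE = (5² − 4²)E_1, E_1 = 2.448×10^-18 J, and L = h/√(8m_eE_1) = 1.57×10^-10 m = 0.157 nm.

L = 0.157 nm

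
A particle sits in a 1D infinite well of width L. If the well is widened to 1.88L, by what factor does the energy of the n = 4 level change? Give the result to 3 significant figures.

0.283

E_n ∝ 1/L², so the energy scales by 1/1.88² = 0.283.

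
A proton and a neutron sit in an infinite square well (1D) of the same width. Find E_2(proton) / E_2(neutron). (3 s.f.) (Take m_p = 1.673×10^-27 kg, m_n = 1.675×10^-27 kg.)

1.00

E_n ∝ 1/m at fixed n and L, so the ratio is m_n/m_p = 1.675×10^-27/1.673×10^-27 = 1.00.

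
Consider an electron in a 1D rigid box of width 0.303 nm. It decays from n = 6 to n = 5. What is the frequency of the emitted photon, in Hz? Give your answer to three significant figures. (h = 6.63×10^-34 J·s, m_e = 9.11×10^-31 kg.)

E_1 = h²/(8m_eL²) = 6.570×10^-19 J and ΔE = (6² − 5²)E_1 = 7.227×10^-18 J.
f = ΔE/h = 7.227×10^-18/6.63×10^-34 = 1.09×10^16 Hz.

f = 1.09×10^16 Hz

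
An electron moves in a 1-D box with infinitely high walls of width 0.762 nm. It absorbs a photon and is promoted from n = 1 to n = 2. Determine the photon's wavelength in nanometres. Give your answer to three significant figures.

E_1 = h²/(8m_eL²) = 1.038×10^-19 J, so ΔE = (2² − 1²)E_1 = 3.114×10^-19 J.
λ = hc/ΔE = (6.626×10^-34·2.998×10^8)/3.114×10^-19 = 6.38×10^-7 m = 638 nm.

λ = 638 nm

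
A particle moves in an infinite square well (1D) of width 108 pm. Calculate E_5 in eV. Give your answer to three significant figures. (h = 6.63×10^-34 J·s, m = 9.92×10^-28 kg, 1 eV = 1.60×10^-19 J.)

For an infinite well E_n = n²h²/(8mL²), so E_1 = h²/(8mL²) = (6.63×10^-34)²/(8·9.92×10^-28·(1.08×10^-10 m)²) = 4.749×10^-21 J.
Then E_5 = 5²·E_1 = 25·4.749×10^-21 J = 1.187×10^-19 J.
Converting, E_5 = 1.187×10^-19 J / (1.60×10^-19 J/eV) = 0.742 eV.

E_5 = 0.742 eV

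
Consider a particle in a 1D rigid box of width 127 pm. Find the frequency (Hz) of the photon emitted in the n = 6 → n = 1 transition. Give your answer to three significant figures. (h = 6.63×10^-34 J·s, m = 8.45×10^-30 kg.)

f = 2.13×10^16 Hz

E_1 = h²/(8mL²) = 4.032×10^-19 J and ΔE = (6² − 1²)E_1 = 1.411×10^-17 J.
f = ΔE/h = 1.411×10^-17/6.63×10^-34 = 2.13×10^16 Hz.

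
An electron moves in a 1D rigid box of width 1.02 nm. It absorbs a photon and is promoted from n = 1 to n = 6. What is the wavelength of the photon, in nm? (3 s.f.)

E_1 = h²/(8m_eL²) = 5.791×10^-20 J, so ΔE = (6² − 1²)E_1 = 2.027×10^-18 J.
λ = hc/ΔE = (6.626×10^-34·2.998×10^8)/2.027×10^-18 = 9.80×10^-8 m = 98.0 nm.

λ = 98.0 nm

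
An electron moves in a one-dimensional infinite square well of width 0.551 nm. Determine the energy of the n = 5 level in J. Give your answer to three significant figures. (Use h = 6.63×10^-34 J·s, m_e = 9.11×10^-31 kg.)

For an infinite well E_n = n²h²/(8m_eL²), so E_1 = h²/(8m_eL²) = (6.63×10^-34)²/(8·9.11×10^-31·(5.51×10^-10 m)²) = 1.987×10^-19 J.
Then E_5 = 5²·E_1 = 25·1.987×10^-19 J = 4.97×10^-18 J.

E_5 = 4.97×10^-18 J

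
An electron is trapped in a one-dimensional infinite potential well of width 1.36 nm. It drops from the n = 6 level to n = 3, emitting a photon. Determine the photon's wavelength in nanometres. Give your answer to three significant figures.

λ = 226 nm

E_1 = h²/(8m_eL²) = 3.257×10^-20 J, so ΔE = (6² − 3²)E_1 = 8.794×10^-19 J.
λ = hc/ΔE = (6.626×10^-34·2.998×10^8)/8.794×10^-19 = 2.26×10^-7 m = 226 nm.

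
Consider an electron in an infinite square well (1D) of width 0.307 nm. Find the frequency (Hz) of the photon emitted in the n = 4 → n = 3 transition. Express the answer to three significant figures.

f = 6.75×10^15 Hz

E_1 = h²/(8m_eL²) = 6.392×10^-19 J and ΔE = (4² − 3²)E_1 = 4.474×10^-18 J.
f = ΔE/h = 4.474×10^-18/6.626×10^-34 = 6.75×10^15 Hz.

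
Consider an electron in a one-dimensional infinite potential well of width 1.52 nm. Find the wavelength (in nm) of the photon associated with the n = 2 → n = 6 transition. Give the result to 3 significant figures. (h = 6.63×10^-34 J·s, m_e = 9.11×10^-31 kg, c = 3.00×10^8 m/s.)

E_1 = h²/(8m_eL²) = 2.611×10^-20 J, so ΔE = (6² − 2²)E_1 = 8.355×10^-19 J.
λ = hc/ΔE = (6.63×10^-34·3.00×10^8)/8.355×10^-19 = 2.38×10^-7 m = 238 nm.

λ = 238 nm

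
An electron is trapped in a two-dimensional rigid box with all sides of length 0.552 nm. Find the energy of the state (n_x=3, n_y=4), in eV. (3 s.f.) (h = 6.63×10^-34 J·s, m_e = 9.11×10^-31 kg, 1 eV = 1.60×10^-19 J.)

E = 30.9 eV

For a 2D rectangular well E = (h²/8m_e)·Σ n_i²/L_i² = (6.63×10^-34)²/(8·9.11×10^-31) · [3²/(0.552 nm)² + 4²/(0.552 nm)²].
Evaluating gives E = 4.949×10^-18 J = 30.9 eV.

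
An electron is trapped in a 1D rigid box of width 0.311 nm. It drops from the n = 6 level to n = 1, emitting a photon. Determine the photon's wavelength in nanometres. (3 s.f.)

E_1 = h²/(8m_eL²) = 6.229×10^-19 J, so ΔE = (6² − 1²)E_1 = 2.180×10^-17 J.
λ = hc/ΔE = (6.626×10^-34·2.998×10^8)/2.180×10^-17 = 9.11×10^-9 m = 9.11 nm.

λ = 9.11 nm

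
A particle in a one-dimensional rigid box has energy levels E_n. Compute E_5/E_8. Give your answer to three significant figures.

E_n ∝ n², so E_5/E_8 = 5²/8² = 25/64 = 0.391.

0.391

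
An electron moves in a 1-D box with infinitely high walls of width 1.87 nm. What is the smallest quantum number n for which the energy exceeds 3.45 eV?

n = 6

E_1 = h²/(8m_eL²) = 1.723×10^-20 J = 0.1076 eV.
Need n² > 3.45/0.1076 = 32.06, i.e. n > 5.662.
The smallest integer satisfying this is n = 6.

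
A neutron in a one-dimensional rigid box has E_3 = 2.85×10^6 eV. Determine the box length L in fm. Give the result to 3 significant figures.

L = 25.4 fm

From E_n = n²h²/(8m_nL²), L = n·h/√(8m_nE_n).
E_3 = 2.85×10^6 eV = 4.566×10^-13 J, so L = 3·6.626×10^-34/√(8·1.675×10^-27·4.566×10^-13) = 2.54×10^-14 m = 25.4 fm.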